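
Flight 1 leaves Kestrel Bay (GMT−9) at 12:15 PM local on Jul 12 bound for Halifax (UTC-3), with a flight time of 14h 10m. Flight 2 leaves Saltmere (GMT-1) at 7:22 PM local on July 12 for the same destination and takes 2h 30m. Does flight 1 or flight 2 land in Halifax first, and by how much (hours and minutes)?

the second, by 12 hours 33 minutes

Flight 1 in UTC: 12:15 PM + 9:00 = 9:15 PM on Jul 12.
+14 hours 10 minutes → arrive 11:25 AM UTC on Jul 13.
Flight 2 in UTC: 7:22 PM + 1:00 = 8:22 PM on Jul 12.
+2 hours 30 minutes → arrive 10:52 PM UTC on Jul 12.
Flight 2 lands earlier by 12 hours 33 minutes.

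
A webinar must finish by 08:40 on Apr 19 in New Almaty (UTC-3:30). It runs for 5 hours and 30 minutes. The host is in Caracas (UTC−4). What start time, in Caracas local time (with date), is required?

Target end time in UTC: 08:40 + 3:30 = 12:10 on Apr 19.
Subtract 5 hours 30 minutes → start 06:40 UTC on Apr 19.
Caracas is UTC−4:00: 06:40 − 4:00 = 02:40 on Apr 19.

02:40 on April 19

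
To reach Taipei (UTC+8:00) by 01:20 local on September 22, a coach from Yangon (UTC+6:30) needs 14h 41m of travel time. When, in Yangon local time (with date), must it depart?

09:09 on September 21

Target arrival in UTC: 01:20 − 8:00 = 17:20 on Sep 21.
Subtract 14 hours and 41 minutes → departure 02:39 UTC on Sep 21.
Yangon is UTC+6:30: 02:39 + 6:30 = 09:09 on Sep 21.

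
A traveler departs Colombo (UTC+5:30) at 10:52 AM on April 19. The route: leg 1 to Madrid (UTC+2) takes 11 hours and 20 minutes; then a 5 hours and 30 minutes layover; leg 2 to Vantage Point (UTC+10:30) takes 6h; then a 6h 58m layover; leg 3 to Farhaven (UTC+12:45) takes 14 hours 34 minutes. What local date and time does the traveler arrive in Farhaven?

2:29 PM on April 21

Convert departure to UTC: 10:52 AM − 5:30 = 5:22 AM UTC on Apr 19.
Add 11 hours and 20 minutes leg 1 → 4:42 PM UTC.
Add 5 hours and 30 minutes layover in Madrid → 10:12 PM UTC.
Add 6 hours leg 2 → 4:12 AM UTC (Apr 20).
Add 6 hours 58 minutes layover in Vantage Point → 11:10 AM UTC.
Add 14 hours 34 minutes leg 3 → 1:44 AM UTC (Apr 21).
Farhaven is UTC+12:45, so local arrival = 1:44 AM + 12:45 = 2:29 PM on Apr 21.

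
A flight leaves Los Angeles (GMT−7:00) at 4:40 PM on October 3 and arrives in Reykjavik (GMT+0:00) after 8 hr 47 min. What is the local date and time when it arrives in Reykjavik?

Reykjavik is 7:00 ahead of Los Angeles.
After 8 hours 47 minutes it is 1:27 AM (Oct 4) in Los Angeles.
Shift by the zone difference: 1:27 AM + 7:00 = 8:27 AM on Oct 4 in Reykjavik.

8:27 AM on Oct 4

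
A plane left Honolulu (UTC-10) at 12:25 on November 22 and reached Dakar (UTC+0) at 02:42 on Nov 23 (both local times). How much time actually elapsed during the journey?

4 hours 17 minutes

Departure in UTC: 12:25 + 10:00 = 22:25 on Nov 22.
Arrival is already UTC: 02:42 on Nov 23.
Elapsed = 02:42 − 22:25 (+1 day) = 4 hours 17 minutes.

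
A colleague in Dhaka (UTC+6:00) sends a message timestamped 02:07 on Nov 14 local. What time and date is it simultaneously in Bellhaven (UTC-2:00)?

18:07 on November 13

In UTC: 02:07 − 6:00 = 20:07 on Nov 13.
Bellhaven is UTC−2:00: 20:07 − 2:00 = 18:07 on Nov 13.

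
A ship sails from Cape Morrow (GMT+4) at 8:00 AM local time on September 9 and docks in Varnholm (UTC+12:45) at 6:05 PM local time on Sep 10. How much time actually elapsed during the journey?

25 hours 20 minutes

Varnholm is 8:45 ahead of Cape Morrow.
Clock-face elapsed time (ignoring zones) is 34 hours 5 minutes.
Actual elapsed = 34 hours 5 minutes − 8:45 = 25 hours 20 minutes.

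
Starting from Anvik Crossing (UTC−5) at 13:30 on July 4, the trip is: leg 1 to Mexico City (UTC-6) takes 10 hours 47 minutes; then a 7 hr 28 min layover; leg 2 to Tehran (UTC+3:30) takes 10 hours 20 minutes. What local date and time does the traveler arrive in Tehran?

Convert departure to UTC: 13:30 + 5:00 = 18:30 UTC on Jul 4.
Add 10 hours 47 minutes leg 1 → 05:17 UTC (Jul 5).
Add 7 hours 28 minutes layover in Mexico City → 12:45 UTC.
Add 10 hours 20 minutes leg 2 → 23:05 UTC.
Tehran is UTC+3:30, so local arrival = 23:05 + 3:30 = 02:35 on Jul 6.

02:35 on July 6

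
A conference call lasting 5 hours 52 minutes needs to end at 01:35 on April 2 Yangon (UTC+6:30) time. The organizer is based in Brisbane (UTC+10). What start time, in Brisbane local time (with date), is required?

Target end time in UTC: 01:35 − 6:30 = 19:05 on Apr 1.
Subtract 5 hours 52 minutes → start 13:13 UTC on Apr 1.
Brisbane is UTC+10:00: 13:13 + 10:00 = 23:13 on Apr 1.

23:13 on April 1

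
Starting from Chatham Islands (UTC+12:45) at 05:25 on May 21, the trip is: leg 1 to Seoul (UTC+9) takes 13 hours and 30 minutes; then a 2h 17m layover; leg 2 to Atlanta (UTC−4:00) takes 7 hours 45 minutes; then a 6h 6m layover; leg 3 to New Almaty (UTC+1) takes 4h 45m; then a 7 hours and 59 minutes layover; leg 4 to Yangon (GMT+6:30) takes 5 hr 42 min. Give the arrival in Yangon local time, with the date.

Convert departure to UTC: 05:25 − 12:45 = 16:40 UTC on May 20.
Add 13 hours and 30 minutes leg 1 → 06:10 UTC (May 21).
Add 2 hours 17 minutes layover in Seoul → 08:27 UTC.
Add 7 hours 45 minutes leg 2 → 16:12 UTC.
Add 6 hours and 6 minutes layover in Atlanta → 22:18 UTC.
Add 4 hours and 45 minutes leg 3 → 03:03 UTC (May 22).
Add 7 hours and 59 minutes layover in New Almaty → 11:02 UTC.
Add 5 hours 42 minutes leg 4 → 16:44 UTC.
Yangon is UTC+6:30, so local arrival = 16:44 + 6:30 = 23:14 on May 22.

23:14 on May 22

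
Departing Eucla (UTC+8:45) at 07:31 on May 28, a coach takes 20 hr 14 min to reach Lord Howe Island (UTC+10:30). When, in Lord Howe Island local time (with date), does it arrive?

05:30 on May 29

Convert departure to UTC: 07:31 − 8:45 = 22:46 UTC on May 27.
Add 20 hours and 14 minutes travel time → 19:00 UTC (May 28).
Lord Howe Island is UTC+10:30, so local arrival = 19:00 + 10:30 = 05:30 on May 29.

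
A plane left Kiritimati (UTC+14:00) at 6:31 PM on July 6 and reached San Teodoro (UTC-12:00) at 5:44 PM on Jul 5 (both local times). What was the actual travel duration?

Departure in UTC: 6:31 PM − 14:00 = 4:31 AM on Jul 6.
Arrival in UTC: 5:44 PM + 12:00 = 5:44 AM on Jul 6.
Elapsed = 5:44 AM − 4:31 AM = 1 hour 13 minutes.

1 hour 13 minutes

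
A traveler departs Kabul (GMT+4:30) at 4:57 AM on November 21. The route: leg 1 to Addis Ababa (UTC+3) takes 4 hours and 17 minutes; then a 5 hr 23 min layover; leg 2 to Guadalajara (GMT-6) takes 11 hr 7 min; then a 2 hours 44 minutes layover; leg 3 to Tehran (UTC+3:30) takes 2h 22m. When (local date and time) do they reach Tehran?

5:50 AM on November 22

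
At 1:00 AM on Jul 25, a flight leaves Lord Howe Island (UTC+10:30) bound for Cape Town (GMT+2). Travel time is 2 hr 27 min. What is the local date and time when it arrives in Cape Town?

6:57 PM on July 24

Convert departure to UTC: 1:00 AM − 10:30 = 2:30 PM UTC on Jul 24.
Add 2 hours 27 minutes travel time → 4:57 PM UTC.
Cape Town is UTC+2:00, so local arrival = 4:57 PM + 2:00 = 6:57 PM on Jul 24.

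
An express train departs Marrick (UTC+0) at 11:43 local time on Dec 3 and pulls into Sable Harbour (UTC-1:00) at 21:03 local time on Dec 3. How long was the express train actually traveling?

10 hours 20 minutes

Departure is already UTC: 11:43 on Dec 3.
Arrival in UTC: 21:03 + 1:00 = 22:03 on Dec 3.
Elapsed = 22:03 − 11:43 = 10 hours 20 minutes.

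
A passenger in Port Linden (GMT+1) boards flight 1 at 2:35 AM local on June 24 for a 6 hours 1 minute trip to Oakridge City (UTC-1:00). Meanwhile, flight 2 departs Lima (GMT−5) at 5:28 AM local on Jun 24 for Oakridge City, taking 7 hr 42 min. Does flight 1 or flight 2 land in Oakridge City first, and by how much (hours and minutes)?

the first, by 10 hours 34 minutes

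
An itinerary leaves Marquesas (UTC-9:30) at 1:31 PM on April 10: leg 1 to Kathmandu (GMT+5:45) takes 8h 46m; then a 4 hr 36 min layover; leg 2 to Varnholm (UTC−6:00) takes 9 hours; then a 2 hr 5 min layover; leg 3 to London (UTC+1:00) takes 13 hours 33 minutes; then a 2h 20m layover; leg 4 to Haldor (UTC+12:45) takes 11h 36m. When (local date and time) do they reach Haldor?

Convert departure to UTC: 1:31 PM + 9:30 = 11:01 PM UTC on Apr 10.
Add 8 hours and 46 minutes leg 1 → 7:47 AM UTC (Apr 11).
Add 4 hours and 36 minutes layover in Kathmandu → 12:23 PM UTC.
Add 9 hours leg 2 → 9:23 PM UTC.
Add 2 hours 5 minutes layover in Varnholm → 11:28 PM UTC.
Add 13 hours and 33 minutes leg 3 → 1:01 PM UTC (Apr 12).
Add 2 hours and 20 minutes layover in London → 3:21 PM UTC.
Add 11 hours and 36 minutes leg 4 → 2:57 AM UTC (Apr 13).
Haldor is UTC+12:45, so local arrival = 2:57 AM + 12:45 = 3:42 PM on Apr 13.

3:42 PM on April 13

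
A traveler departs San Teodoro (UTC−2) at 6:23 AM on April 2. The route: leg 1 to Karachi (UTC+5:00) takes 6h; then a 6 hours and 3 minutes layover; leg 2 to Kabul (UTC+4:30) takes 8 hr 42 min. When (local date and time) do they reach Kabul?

Convert departure to UTC: 6:23 AM + 2:00 = 8:23 AM UTC on Apr 2.
Add 6 hours leg 1 → 2:23 PM UTC.
Add 6 hours and 3 minutes layover in Karachi → 8:26 PM UTC.
Add 8 hours 42 minutes leg 2 → 5:08 AM UTC (Apr 3).
Kabul is UTC+4:30, so local arrival = 5:08 AM + 4:30 = 9:38 AM on Apr 3.

9:38 AM on April 3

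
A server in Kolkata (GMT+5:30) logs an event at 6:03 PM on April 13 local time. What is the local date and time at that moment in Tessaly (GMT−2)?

10:33 AM on Apr 13

Tessaly is 7:30 behind Kolkata.
Shift by the zone difference: 6:03 PM − 7:30 = 10:33 AM on Apr 13 in Tessaly.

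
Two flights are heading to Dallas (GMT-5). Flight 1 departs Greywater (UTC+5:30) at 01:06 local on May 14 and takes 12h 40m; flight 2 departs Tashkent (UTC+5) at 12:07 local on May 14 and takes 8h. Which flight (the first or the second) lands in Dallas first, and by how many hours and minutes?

the first, by 6 hours 51 minutes

Flight 1 in UTC: 01:06 − 5:30 = 19:36 on May 13.
+12 hours 40 minutes → arrive 08:16 UTC on May 14.
Flight 2 in UTC: 12:07 − 5:00 = 07:07 on May 14.
+8 hours → arrive 15:07 UTC on May 14.
Flight 1 lands earlier by 6 hours 51 minutes.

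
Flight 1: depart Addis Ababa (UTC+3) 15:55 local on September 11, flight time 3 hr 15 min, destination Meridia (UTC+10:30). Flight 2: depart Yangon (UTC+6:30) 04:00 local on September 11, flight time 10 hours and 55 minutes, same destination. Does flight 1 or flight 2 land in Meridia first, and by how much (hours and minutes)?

Flight 1 in UTC: 15:55 − 3:00 = 12:55 on Sep 11.
+3 hours and 15 minutes → arrive 16:10 UTC on Sep 11.
Flight 2 in UTC: 04:00 − 6:30 = 21:30 on Sep 10.
+10 hours 55 minutes → arrive 08:25 UTC on Sep 11.
Flight 2 lands earlier by 7 hours 45 minutes.

the second, by 7 hours 45 minutes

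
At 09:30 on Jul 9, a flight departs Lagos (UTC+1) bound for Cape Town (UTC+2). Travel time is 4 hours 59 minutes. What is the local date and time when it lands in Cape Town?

Convert departure to UTC: 09:30 − 1:00 = 08:30 UTC on Jul 9.
Add 4 hours and 59 minutes travel time → 13:29 UTC.
Cape Town is UTC+2:00, so local arrival = 13:29 + 2:00 = 15:29 on Jul 9.

15:29 on Jul 9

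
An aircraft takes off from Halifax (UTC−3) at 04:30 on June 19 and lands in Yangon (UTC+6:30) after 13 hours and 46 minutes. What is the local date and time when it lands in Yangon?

03:46 on Jun 20

Convert departure to UTC: 04:30 + 3:00 = 07:30 UTC on Jun 19.
Add 13 hours and 46 minutes travel time → 21:16 UTC.
Yangon is UTC+6:30, so local arrival = 21:16 + 6:30 = 03:46 on Jun 20.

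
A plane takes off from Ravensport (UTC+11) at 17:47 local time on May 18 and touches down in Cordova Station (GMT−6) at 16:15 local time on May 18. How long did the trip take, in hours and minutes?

15 hours 28 minutes

Cordova Station is 17:00 behind Ravensport.
Clock-face elapsed time (ignoring zones) is −1 hour 32 minutes.
Actual elapsed = −1 hour 32 minutes + 17:00 = 15 hours 28 minutes.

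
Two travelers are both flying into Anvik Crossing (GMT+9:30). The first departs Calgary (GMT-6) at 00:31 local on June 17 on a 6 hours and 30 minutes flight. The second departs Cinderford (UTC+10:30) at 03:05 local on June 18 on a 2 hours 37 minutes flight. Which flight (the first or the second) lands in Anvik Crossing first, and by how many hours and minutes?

the first, by 6 hours 11 minutes

Flight 1 in UTC: 00:31 + 6:00 = 06:31 on Jun 17.
+6 hours 30 minutes → arrive 13:01 UTC on Jun 17.
Flight 2 in UTC: 03:05 − 10:30 = 16:35 on Jun 17.
+2 hours 37 minutes → arrive 19:12 UTC on Jun 17.
Flight 1 lands earlier by 6 hours 11 minutes.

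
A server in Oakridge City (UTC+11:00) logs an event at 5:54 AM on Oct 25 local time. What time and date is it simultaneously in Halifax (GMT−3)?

3:54 PM on Oct 24

Halifax is 14:00 behind Oakridge City.
Shift by the zone difference: 5:54 AM − 14:00 = 3:54 PM on Oct 24 in Halifax.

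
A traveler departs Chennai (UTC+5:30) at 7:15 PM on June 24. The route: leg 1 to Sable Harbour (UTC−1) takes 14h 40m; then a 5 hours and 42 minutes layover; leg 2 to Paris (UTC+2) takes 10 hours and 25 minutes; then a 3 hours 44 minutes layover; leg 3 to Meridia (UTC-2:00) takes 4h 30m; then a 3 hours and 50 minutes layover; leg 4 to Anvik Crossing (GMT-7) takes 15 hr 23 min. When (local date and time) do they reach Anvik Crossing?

4:59 PM on June 26

Convert departure to UTC: 7:15 PM − 5:30 = 1:45 PM UTC on Jun 24.
Add 14 hours and 40 minutes leg 1 → 4:25 AM UTC (Jun 25).
Add 5 hours 42 minutes layover in Sable Harbour → 10:07 AM UTC.
Add 10 hours 25 minutes leg 2 → 8:32 PM UTC.
Add 3 hours and 44 minutes layover in Paris → 12:16 AM UTC (Jun 26).
Add 4 hours 30 minutes leg 3 → 4:46 AM UTC.
Add 3 hours 50 minutes layover in Meridia → 8:36 AM UTC.
Add 15 hours 23 minutes leg 4 → 11:59 PM UTC.
Anvik Crossing is UTC−7:00, so local arrival = 11:59 PM − 7:00 = 4:59 PM on Jun 26.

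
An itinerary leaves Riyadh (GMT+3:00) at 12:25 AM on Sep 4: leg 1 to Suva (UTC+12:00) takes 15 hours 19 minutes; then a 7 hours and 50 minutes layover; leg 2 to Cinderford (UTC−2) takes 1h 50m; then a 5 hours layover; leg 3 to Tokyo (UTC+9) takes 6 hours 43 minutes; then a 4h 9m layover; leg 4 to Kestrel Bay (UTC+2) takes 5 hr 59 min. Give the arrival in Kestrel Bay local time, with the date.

Convert departure to UTC: 12:25 AM − 3:00 = 9:25 PM UTC on Sep 3.
Add 15 hours 19 minutes leg 1 → 12:44 PM UTC (Sep 4).
Add 7 hours and 50 minutes layover in Suva → 8:34 PM UTC.
Add 1 hour and 50 minutes leg 2 → 10:24 PM UTC.
Add 5 hours layover in Cinderford → 3:24 AM UTC (Sep 5).
Add 6 hours 43 minutes leg 3 → 10:07 AM UTC.
Add 4 hours and 9 minutes layover in Tokyo → 2:16 PM UTC.
Add 5 hours and 59 minutes leg 4 → 8:15 PM UTC.
Kestrel Bay is UTC+2:00, so local arrival = 8:15 PM + 2:00 = 10:15 PM on Sep 5.

10:15 PM on September 5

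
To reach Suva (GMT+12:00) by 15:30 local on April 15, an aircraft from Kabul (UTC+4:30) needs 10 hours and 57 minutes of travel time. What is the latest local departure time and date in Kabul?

21:03 on April 14

Target arrival in UTC: 15:30 − 12:00 = 03:30 on Apr 15.
Subtract 10 hours and 57 minutes → departure 16:33 UTC on Apr 14.
Kabul is UTC+4:30: 16:33 + 4:30 = 21:03 on Apr 14.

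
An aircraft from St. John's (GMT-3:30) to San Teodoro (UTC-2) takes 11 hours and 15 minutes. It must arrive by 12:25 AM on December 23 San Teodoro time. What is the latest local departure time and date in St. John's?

Target arrival in UTC: 12:25 AM + 2:00 = 2:25 AM on Dec 23.
Subtract 11 hours 15 minutes → departure 3:10 PM UTC on Dec 22.
St. John's is UTC−3:30: 3:10 PM − 3:30 = 11:40 AM on Dec 22.

11:40 AM on December 22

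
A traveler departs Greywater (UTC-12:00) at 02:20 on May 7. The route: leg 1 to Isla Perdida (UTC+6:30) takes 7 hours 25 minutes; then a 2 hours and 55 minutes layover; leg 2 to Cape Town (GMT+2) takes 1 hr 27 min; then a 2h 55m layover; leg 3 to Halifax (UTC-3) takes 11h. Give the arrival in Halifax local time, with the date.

13:02 on May 8

Convert departure to UTC: 02:20 + 12:00 = 14:20 UTC on May 7.
Add 7 hours and 25 minutes leg 1 → 21:45 UTC.
Add 2 hours and 55 minutes layover in Isla Perdida → 00:40 UTC (May 8).
Add 1 hour and 27 minutes leg 2 → 02:07 UTC.
Add 2 hours 55 minutes layover in Cape Town → 05:02 UTC.
Add 11 hours leg 3 → 16:02 UTC.
Halifax is UTC−3:00, so local arrival = 16:02 − 3:00 = 13:02 on May 8.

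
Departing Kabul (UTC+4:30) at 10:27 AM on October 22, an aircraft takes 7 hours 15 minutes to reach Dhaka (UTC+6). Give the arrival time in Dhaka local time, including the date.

7:12 PM on October 22

Convert departure to UTC: 10:27 AM − 4:30 = 5:57 AM UTC on Oct 22.
Add 7 hours 15 minutes travel time → 1:12 PM UTC.
Dhaka is UTC+6:00, so local arrival = 1:12 PM + 6:00 = 7:12 PM on Oct 22.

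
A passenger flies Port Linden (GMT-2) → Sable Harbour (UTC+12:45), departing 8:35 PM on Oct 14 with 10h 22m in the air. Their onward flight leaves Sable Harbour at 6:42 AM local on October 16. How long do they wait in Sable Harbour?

9 hours

Convert departure to UTC: 8:35 PM + 2:00 = 10:35 PM UTC on Oct 14.
Add 10 hours and 22 minutes flight time → 8:57 AM UTC (Oct 15).
Sable Harbour is UTC+12:45, so local arrival = 8:57 AM + 12:45 = 9:42 PM on Oct 15.
Layover = 6:42 AM − 9:42 PM (+1 day) = 9 hours.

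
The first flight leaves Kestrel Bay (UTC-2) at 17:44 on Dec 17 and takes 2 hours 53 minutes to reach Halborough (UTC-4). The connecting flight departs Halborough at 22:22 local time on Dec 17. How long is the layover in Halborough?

3 hours 45 minutes

Convert departure to UTC: 17:44 + 2:00 = 19:44 UTC on Dec 17.
Add 2 hours and 53 minutes flight time → 22:37 UTC.
Halborough is UTC−4:00, so local arrival = 22:37 − 4:00 = 18:37 on Dec 17.
Layover = 22:22 − 18:37 = 3 hours 45 minutes.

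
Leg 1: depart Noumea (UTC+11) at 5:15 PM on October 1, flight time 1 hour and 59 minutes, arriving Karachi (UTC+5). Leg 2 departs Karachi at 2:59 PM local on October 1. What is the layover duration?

1 hour 45 minutes

Convert departure to UTC: 5:15 PM − 11:00 = 6:15 AM UTC on Oct 1.
Add 1 hour and 59 minutes flight time → 8:14 AM UTC.
Karachi is UTC+5:00, so local arrival = 8:14 AM + 5:00 = 1:14 PM on Oct 1.
Layover = 2:59 PM − 1:14 PM = 1 hour 45 minutes.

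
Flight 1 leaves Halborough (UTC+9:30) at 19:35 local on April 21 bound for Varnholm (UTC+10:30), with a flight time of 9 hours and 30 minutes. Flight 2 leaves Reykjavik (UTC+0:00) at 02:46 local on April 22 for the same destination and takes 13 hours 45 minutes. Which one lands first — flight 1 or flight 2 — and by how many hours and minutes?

Flight 1 in UTC: 19:35 − 9:30 = 10:05 on Apr 21.
+9 hours 30 minutes → arrive 19:35 UTC on Apr 21.
Flight 2 departs at 02:46 UTC (Apr 22).
+13 hours and 45 minutes → arrive 16:31 UTC on Apr 22.
Flight 1 lands earlier by 20 hours 56 minutes.

the first, by 20 hours 56 minutes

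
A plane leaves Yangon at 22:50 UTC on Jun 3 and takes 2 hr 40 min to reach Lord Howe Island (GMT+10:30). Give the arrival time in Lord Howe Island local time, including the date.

Departure is given in UTC: 22:50 on Jun 3.
Add 2 hours and 40 minutes → 01:30 UTC (Jun 4).
Lord Howe Island is UTC+10:30: 01:30 + 10:30 = 12:00 on Jun 4.

12:00 on June 4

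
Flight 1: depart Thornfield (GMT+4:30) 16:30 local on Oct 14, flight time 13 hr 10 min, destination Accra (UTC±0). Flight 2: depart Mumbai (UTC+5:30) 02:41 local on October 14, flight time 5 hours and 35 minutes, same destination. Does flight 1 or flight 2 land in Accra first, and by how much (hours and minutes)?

Flight 1 in UTC: 16:30 − 4:30 = 12:00 on Oct 14.
+13 hours and 10 minutes → arrive 01:10 UTC on Oct 15.
Flight 2 in UTC: 02:41 − 5:30 = 21:11 on Oct 13.
+5 hours 35 minutes → arrive 02:46 UTC on Oct 14.
Flight 2 lands earlier by 22 hours 24 minutes.

the second, by 22 hours 24 minutes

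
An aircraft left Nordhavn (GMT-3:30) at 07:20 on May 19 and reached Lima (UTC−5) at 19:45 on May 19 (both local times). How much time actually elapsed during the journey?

Departure in UTC: 07:20 + 3:30 = 10:50 on May 19.
Arrival in UTC: 19:45 + 5:00 = 00:45 on May 20.
Elapsed = 00:45 − 10:50 (+1 day) = 13 hours 55 minutes.

13 hours 55 minutes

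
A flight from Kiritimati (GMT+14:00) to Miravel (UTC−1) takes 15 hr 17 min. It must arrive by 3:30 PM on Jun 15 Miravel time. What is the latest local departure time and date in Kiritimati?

3:13 PM on Jun 15

Target arrival in UTC: 3:30 PM + 1:00 = 4:30 PM on Jun 15.
Subtract 15 hours 17 minutes → departure 1:13 AM UTC on Jun 15.
Kiritimati is UTC+14:00: 1:13 AM + 14:00 = 3:13 PM on Jun 15.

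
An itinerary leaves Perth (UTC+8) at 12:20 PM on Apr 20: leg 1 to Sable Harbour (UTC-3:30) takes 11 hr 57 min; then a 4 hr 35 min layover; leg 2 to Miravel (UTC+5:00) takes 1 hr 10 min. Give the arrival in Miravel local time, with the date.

Convert departure to UTC: 12:20 PM − 8:00 = 4:20 AM UTC on Apr 20.
Add 11 hours and 57 minutes leg 1 → 4:17 PM UTC.
Add 4 hours and 35 minutes layover in Sable Harbour → 8:52 PM UTC.
Add 1 hour and 10 minutes leg 2 → 10:02 PM UTC.
Miravel is UTC+5:00, so local arrival = 10:02 PM + 5:00 = 3:02 AM on Apr 21.

3:02 AM on April 21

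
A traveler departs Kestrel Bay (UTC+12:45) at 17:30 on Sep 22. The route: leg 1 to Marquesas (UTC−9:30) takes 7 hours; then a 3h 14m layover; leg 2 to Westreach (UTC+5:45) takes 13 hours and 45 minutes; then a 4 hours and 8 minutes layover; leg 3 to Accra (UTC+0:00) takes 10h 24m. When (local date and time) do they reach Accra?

Convert departure to UTC: 17:30 − 12:45 = 04:45 UTC on Sep 22.
Add 7 hours leg 1 → 11:45 UTC.
Add 3 hours and 14 minutes layover in Marquesas → 14:59 UTC.
Add 13 hours and 45 minutes leg 2 → 04:44 UTC (Sep 23).
Add 4 hours and 8 minutes layover in Westreach → 08:52 UTC.
Add 10 hours and 24 minutes leg 3 → 19:16 UTC.
Accra is UTC+0, so local arrival is the same: 19:16 on Sep 23.

19:16 on September 23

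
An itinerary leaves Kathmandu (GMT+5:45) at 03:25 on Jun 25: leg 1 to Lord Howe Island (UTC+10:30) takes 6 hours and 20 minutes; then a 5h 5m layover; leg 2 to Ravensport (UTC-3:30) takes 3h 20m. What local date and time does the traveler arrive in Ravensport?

08:55 on Jun 25

Convert departure to UTC: 03:25 − 5:45 = 21:40 UTC on Jun 24.
Add 6 hours 20 minutes leg 1 → 04:00 UTC (Jun 25).
Add 5 hours and 5 minutes layover in Lord Howe Island → 09:05 UTC.
Add 3 hours and 20 minutes leg 2 → 12:25 UTC.
Ravensport is UTC−3:30, so local arrival = 12:25 − 3:30 = 08:55 on Jun 25.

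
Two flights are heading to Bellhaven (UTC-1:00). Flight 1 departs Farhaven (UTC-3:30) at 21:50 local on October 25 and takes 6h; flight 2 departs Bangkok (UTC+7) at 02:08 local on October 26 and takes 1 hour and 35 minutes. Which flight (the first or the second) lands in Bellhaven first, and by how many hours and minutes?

Flight 1 in UTC: 21:50 + 3:30 = 01:20 on Oct 26.
+6 hours → arrive 07:20 UTC on Oct 26.
Flight 2 in UTC: 02:08 − 7:00 = 19:08 on Oct 25.
+1 hour 35 minutes → arrive 20:43 UTC on Oct 25.
Flight 2 lands earlier by 10 hours 37 minutes.

the second, by 10 hours 37 minutes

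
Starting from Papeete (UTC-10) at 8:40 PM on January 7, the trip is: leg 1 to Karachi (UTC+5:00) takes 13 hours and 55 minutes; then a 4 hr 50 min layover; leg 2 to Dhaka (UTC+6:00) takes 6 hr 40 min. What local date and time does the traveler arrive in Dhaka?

2:05 PM on January 9

Convert departure to UTC: 8:40 PM + 10:00 = 6:40 AM UTC on Jan 8.
Add 13 hours 55 minutes leg 1 → 8:35 PM UTC.
Add 4 hours and 50 minutes layover in Karachi → 1:25 AM UTC (Jan 9).
Add 6 hours 40 minutes leg 2 → 8:05 AM UTC.
Dhaka is UTC+6:00, so local arrival = 8:05 AM + 6:00 = 2:05 PM on Jan 9.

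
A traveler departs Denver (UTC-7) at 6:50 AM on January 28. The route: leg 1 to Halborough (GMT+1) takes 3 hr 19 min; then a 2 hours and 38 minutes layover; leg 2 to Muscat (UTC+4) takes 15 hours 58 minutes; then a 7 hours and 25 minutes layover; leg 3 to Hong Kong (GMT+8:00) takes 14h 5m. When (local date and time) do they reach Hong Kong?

Convert departure to UTC: 6:50 AM + 7:00 = 1:50 PM UTC on Jan 28.
Add 3 hours and 19 minutes leg 1 → 5:09 PM UTC.
Add 2 hours 38 minutes layover in Halborough → 7:47 PM UTC.
Add 15 hours 58 minutes leg 2 → 11:45 AM UTC (Jan 29).
Add 7 hours 25 minutes layover in Muscat → 7:10 PM UTC.
Add 14 hours and 5 minutes leg 3 → 9:15 AM UTC (Jan 30).
Hong Kong is UTC+8:00, so local arrival = 9:15 AM + 8:00 = 5:15 PM on Jan 30.

5:15 PM on January 30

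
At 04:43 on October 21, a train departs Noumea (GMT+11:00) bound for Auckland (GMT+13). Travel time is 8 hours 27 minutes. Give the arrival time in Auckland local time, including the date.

Convert departure to UTC: 04:43 − 11:00 = 17:43 UTC on Oct 20.
Add 8 hours 27 minutes travel time → 02:10 UTC (Oct 21).
Auckland is UTC+13:00, so local arrival = 02:10 + 13:00 = 15:10 on Oct 21.

15:10 on October 21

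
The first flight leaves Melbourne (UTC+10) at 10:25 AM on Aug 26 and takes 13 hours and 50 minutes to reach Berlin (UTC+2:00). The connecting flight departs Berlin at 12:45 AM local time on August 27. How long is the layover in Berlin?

Convert departure to UTC: 10:25 AM − 10:00 = 12:25 AM UTC on Aug 26.
Add 13 hours and 50 minutes flight time → 2:15 PM UTC.
Berlin is UTC+2:00, so local arrival = 2:15 PM + 2:00 = 4:15 PM on Aug 26.
Layover = 12:45 AM − 4:15 PM (+1 day) = 8 hours 30 minutes.

8 hours 30 minutes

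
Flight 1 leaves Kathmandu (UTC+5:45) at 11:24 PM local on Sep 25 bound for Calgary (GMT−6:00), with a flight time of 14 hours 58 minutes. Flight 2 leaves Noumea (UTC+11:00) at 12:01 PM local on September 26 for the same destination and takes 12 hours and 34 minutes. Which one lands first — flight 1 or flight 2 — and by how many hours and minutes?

Flight 1 in UTC: 11:24 PM − 5:45 = 5:39 PM on Sep 25.
+14 hours and 58 minutes → arrive 8:37 AM UTC on Sep 26.
Flight 2 in UTC: 12:01 PM − 11:00 = 1:01 AM on Sep 26.
+12 hours 34 minutes → arrive 1:35 PM UTC on Sep 26.
Flight 1 lands earlier by 4 hours 58 minutes.

the first, by 4 hours 58 minutes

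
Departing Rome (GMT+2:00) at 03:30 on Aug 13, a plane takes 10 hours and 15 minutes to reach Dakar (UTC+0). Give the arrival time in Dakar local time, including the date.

11:45 on August 13

Convert departure to UTC: 03:30 − 2:00 = 01:30 UTC on Aug 13.
Add 10 hours and 15 minutes travel time → 11:45 UTC.
Dakar is UTC+0, so local arrival is the same: 11:45 on Aug 13.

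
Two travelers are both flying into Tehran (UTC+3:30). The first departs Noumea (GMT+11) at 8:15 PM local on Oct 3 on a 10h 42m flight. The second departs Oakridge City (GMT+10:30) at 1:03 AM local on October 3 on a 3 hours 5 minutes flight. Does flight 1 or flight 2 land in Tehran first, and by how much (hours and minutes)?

Flight 1 in UTC: 8:15 PM − 11:00 = 9:15 AM on Oct 3.
+10 hours and 42 minutes → arrive 7:57 PM UTC on Oct 3.
Flight 2 in UTC: 1:03 AM − 10:30 = 2:33 PM on Oct 2.
+3 hours 5 minutes → arrive 5:38 PM UTC on Oct 2.
Flight 2 lands earlier by 26 hours 19 minutes.

the second, by 26 hours 19 minutes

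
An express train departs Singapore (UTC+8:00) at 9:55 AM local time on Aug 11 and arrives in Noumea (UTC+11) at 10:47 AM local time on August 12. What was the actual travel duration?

Departure in UTC: 9:55 AM − 8:00 = 1:55 AM on Aug 11.
Arrival in UTC: 10:47 AM − 11:00 = 11:47 PM on Aug 11.
Elapsed = 11:47 PM − 1:55 AM = 21 hours 52 minutes.

21 hours 52 minutes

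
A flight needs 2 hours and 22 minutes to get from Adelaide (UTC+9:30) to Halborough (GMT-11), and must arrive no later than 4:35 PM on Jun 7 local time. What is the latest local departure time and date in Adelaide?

10:43 AM on Jun 8

Target arrival in UTC: 4:35 PM + 11:00 = 3:35 AM on Jun 8.
Subtract 2 hours 22 minutes → departure 1:13 AM UTC on Jun 8.
Adelaide is UTC+9:30: 1:13 AM + 9:30 = 10:43 AM on Jun 8.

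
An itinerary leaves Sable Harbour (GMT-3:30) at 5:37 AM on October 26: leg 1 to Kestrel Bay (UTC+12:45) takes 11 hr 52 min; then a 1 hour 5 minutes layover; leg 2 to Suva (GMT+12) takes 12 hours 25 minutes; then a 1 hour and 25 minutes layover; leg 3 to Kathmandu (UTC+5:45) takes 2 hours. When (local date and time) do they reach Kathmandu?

7:39 PM on Oct 27

Convert departure to UTC: 5:37 AM + 3:30 = 9:07 AM UTC on Oct 26.
Add 11 hours 52 minutes leg 1 → 8:59 PM UTC.
Add 1 hour and 5 minutes layover in Kestrel Bay → 10:04 PM UTC.
Add 12 hours 25 minutes leg 2 → 10:29 AM UTC (Oct 27).
Add 1 hour and 25 minutes layover in Suva → 11:54 AM UTC.
Add 2 hours leg 3 → 1:54 PM UTC.
Kathmandu is UTC+5:45, so local arrival = 1:54 PM + 5:45 = 7:39 PM on Oct 27.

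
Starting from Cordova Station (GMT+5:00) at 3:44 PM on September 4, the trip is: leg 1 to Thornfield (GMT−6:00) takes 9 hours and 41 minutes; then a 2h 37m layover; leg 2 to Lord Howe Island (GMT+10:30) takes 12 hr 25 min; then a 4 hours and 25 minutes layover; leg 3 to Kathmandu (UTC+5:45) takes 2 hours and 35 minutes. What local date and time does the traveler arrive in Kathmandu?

Convert departure to UTC: 3:44 PM − 5:00 = 10:44 AM UTC on Sep 4.
Add 9 hours and 41 minutes leg 1 → 8:25 PM UTC.
Add 2 hours 37 minutes layover in Thornfield → 11:02 PM UTC.
Add 12 hours 25 minutes leg 2 → 11:27 AM UTC (Sep 5).
Add 4 hours 25 minutes layover in Lord Howe Island → 3:52 PM UTC.
Add 2 hours 35 minutes leg 3 → 6:27 PM UTC.
Kathmandu is UTC+5:45, so local arrival = 6:27 PM + 5:45 = 12:12 AM on Sep 6.

12:12 AM on September 6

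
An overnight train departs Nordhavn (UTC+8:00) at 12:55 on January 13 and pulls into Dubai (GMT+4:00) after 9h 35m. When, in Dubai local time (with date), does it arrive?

Convert departure to UTC: 12:55 − 8:00 = 04:55 UTC on Jan 13.
Add 9 hours 35 minutes travel time → 14:30 UTC.
Dubai is UTC+4:00, so local arrival = 14:30 + 4:00 = 18:30 on Jan 13.

18:30 on January 13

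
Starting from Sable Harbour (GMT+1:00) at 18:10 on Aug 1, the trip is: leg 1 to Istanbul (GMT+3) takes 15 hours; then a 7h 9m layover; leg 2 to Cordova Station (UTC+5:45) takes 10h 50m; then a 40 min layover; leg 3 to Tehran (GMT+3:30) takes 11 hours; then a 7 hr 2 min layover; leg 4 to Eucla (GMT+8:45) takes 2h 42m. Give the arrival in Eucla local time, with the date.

08:18 on August 4

Convert departure to UTC: 18:10 − 1:00 = 17:10 UTC on Aug 1.
Add 15 hours leg 1 → 08:10 UTC (Aug 2).
Add 7 hours 9 minutes layover in Istanbul → 15:19 UTC.
Add 10 hours 50 minutes leg 2 → 02:09 UTC (Aug 3).
Add 40 minutes layover in Cordova Station → 02:49 UTC.
Add 11 hours leg 3 → 13:49 UTC.
Add 7 hours and 2 minutes layover in Tehran → 20:51 UTC.
Add 2 hours 42 minutes leg 4 → 23:33 UTC.
Eucla is UTC+8:45, so local arrival = 23:33 + 8:45 = 08:18 on Aug 4.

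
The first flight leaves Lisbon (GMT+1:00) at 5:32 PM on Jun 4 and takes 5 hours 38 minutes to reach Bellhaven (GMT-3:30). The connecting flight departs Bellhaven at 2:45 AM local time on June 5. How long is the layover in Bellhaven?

Convert departure to UTC: 5:32 PM − 1:00 = 4:32 PM UTC on Jun 4.
Add 5 hours and 38 minutes flight time → 10:10 PM UTC.
Bellhaven is UTC−3:30, so local arrival = 10:10 PM − 3:30 = 6:40 PM on Jun 4.
Layover = 2:45 AM − 6:40 PM (+1 day) = 8 hours 5 minutes.

8 hours 5 minutes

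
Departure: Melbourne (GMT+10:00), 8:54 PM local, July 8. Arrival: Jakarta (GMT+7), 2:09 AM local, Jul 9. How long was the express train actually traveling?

Departure in UTC: 8:54 PM − 10:00 = 10:54 AM on Jul 8.
Arrival in UTC: 2:09 AM − 7:00 = 7:09 PM on Jul 8.
Elapsed = 7:09 PM − 10:54 AM = 8 hours 15 minutes.

8 hours 15 minutes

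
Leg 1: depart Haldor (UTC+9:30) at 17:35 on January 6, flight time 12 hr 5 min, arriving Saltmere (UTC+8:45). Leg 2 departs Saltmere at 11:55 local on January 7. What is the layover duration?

7 hours

Convert departure to UTC: 17:35 − 9:30 = 08:05 UTC on Jan 6.
Add 12 hours and 5 minutes flight time → 20:10 UTC.
Saltmere is UTC+8:45, so local arrival = 20:10 + 8:45 = 04:55 on Jan 7.
Layover = 11:55 − 04:55 = 7 hours.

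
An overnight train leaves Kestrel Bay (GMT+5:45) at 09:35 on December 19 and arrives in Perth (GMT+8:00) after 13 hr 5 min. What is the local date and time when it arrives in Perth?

00:55 on December 20

Convert departure to UTC: 09:35 − 5:45 = 03:50 UTC on Dec 19.
Add 13 hours and 5 minutes travel time → 16:55 UTC.
Perth is UTC+8:00, so local arrival = 16:55 + 8:00 = 00:55 on Dec 20.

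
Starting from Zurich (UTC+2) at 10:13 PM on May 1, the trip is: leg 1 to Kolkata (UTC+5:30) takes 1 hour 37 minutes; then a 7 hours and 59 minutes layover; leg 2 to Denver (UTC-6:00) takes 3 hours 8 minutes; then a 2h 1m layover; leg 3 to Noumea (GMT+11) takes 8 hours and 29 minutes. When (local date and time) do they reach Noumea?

Convert departure to UTC: 10:13 PM − 2:00 = 8:13 PM UTC on May 1.
Add 1 hour 37 minutes leg 1 → 9:50 PM UTC.
Add 7 hours and 59 minutes layover in Kolkata → 5:49 AM UTC (May 2).
Add 3 hours and 8 minutes leg 2 → 8:57 AM UTC.
Add 2 hours 1 minute layover in Denver → 10:58 AM UTC.
Add 8 hours and 29 minutes leg 3 → 7:27 PM UTC.
Noumea is UTC+11:00, so local arrival = 7:27 PM + 11:00 = 6:27 AM on May 3.

6:27 AM on May 3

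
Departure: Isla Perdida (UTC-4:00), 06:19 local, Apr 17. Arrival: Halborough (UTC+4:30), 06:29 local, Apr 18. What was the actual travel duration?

15 hours 40 minutes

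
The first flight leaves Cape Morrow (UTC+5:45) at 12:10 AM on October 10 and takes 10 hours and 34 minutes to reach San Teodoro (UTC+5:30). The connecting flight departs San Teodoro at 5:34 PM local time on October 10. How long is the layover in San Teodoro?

Convert departure to UTC: 12:10 AM − 5:45 = 6:25 PM UTC on Oct 9.
Add 10 hours 34 minutes flight time → 4:59 AM UTC (Oct 10).
San Teodoro is UTC+5:30, so local arrival = 4:59 AM + 5:30 = 10:29 AM on Oct 10.
Layover = 5:34 PM − 10:29 AM = 7 hours 5 minutes.

7 hours 5 minutes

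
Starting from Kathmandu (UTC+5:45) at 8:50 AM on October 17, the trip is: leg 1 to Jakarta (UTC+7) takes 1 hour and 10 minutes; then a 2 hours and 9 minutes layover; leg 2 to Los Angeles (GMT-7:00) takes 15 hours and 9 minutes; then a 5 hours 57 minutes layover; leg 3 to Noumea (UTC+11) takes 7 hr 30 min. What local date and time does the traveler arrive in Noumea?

Convert departure to UTC: 8:50 AM − 5:45 = 3:05 AM UTC on Oct 17.
Add 1 hour 10 minutes leg 1 → 4:15 AM UTC.
Add 2 hours and 9 minutes layover in Jakarta → 6:24 AM UTC.
Add 15 hours 9 minutes leg 2 → 9:33 PM UTC.
Add 5 hours and 57 minutes layover in Los Angeles → 3:30 AM UTC (Oct 18).
Add 7 hours 30 minutes leg 3 → 11:00 AM UTC.
Noumea is UTC+11:00, so local arrival = 11:00 AM + 11:00 = 10:00 PM on Oct 18.

10:00 PM on Oct 18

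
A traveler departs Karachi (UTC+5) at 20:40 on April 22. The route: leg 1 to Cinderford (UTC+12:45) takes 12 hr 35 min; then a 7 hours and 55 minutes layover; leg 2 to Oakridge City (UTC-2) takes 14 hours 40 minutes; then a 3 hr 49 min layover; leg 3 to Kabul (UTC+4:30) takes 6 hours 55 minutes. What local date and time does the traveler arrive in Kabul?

Convert departure to UTC: 20:40 − 5:00 = 15:40 UTC on Apr 22.
Add 12 hours 35 minutes leg 1 → 04:15 UTC (Apr 23).
Add 7 hours 55 minutes layover in Cinderford → 12:10 UTC.
Add 14 hours 40 minutes leg 2 → 02:50 UTC (Apr 24).
Add 3 hours and 49 minutes layover in Oakridge City → 06:39 UTC.
Add 6 hours and 55 minutes leg 3 → 13:34 UTC.
Kabul is UTC+4:30, so local arrival = 13:34 + 4:30 = 18:04 on Apr 24.

18:04 on Apr 24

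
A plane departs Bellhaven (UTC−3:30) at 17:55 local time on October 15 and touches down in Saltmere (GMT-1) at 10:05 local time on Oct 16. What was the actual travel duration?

Departure in UTC: 17:55 + 3:30 = 21:25 on Oct 15.
Arrival in UTC: 10:05 + 1:00 = 11:05 on Oct 16.
Elapsed = 11:05 − 21:25 (+1 day) = 13 hours 40 minutes.

13 hours 40 minutes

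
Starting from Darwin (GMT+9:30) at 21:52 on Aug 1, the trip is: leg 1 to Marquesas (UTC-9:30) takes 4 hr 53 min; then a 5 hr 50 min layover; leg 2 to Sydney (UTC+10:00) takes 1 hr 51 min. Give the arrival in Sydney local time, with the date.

Convert departure to UTC: 21:52 − 9:30 = 12:22 UTC on Aug 1.
Add 4 hours and 53 minutes leg 1 → 17:15 UTC.
Add 5 hours 50 minutes layover in Marquesas → 23:05 UTC.
Add 1 hour and 51 minutes leg 2 → 00:56 UTC (Aug 2).
Sydney is UTC+10:00, so local arrival = 00:56 + 10:00 = 10:56 on Aug 2.

10:56 on August 2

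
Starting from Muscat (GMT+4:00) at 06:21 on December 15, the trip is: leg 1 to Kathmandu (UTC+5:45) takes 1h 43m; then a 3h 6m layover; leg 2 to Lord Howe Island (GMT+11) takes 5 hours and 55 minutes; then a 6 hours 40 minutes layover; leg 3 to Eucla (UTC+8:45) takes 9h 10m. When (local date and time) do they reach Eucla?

13:40 on Dec 16

Convert departure to UTC: 06:21 − 4:00 = 02:21 UTC on Dec 15.
Add 1 hour 43 minutes leg 1 → 04:04 UTC.
Add 3 hours and 6 minutes layover in Kathmandu → 07:10 UTC.
Add 5 hours 55 minutes leg 2 → 13:05 UTC.
Add 6 hours and 40 minutes layover in Lord Howe Island → 19:45 UTC.
Add 9 hours 10 minutes leg 3 → 04:55 UTC (Dec 16).
Eucla is UTC+8:45, so local arrival = 04:55 + 8:45 = 13:40 on Dec 16.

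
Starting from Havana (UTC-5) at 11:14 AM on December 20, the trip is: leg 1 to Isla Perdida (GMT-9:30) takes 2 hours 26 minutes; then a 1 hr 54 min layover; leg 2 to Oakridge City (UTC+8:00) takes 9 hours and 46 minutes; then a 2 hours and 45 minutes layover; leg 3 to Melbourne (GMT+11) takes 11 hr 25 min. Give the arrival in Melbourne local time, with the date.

Convert departure to UTC: 11:14 AM + 5:00 = 4:14 PM UTC on Dec 20.
Add 2 hours 26 minutes leg 1 → 6:40 PM UTC.
Add 1 hour 54 minutes layover in Isla Perdida → 8:34 PM UTC.
Add 9 hours 46 minutes leg 2 → 6:20 AM UTC (Dec 21).
Add 2 hours 45 minutes layover in Oakridge City → 9:05 AM UTC.
Add 11 hours 25 minutes leg 3 → 8:30 PM UTC.
Melbourne is UTC+11:00, so local arrival = 8:30 PM + 11:00 = 7:30 AM on Dec 22.

7:30 AM on December 22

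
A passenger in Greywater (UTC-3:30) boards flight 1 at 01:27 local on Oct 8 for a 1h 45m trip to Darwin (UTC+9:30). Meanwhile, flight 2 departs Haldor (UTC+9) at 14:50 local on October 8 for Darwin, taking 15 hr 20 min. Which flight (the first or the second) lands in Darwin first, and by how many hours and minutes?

the first, by 14 hours 28 minutes

Flight 1 in UTC: 01:27 + 3:30 = 04:57 on Oct 8.
+1 hour and 45 minutes → arrive 06:42 UTC on Oct 8.
Flight 2 in UTC: 14:50 − 9:00 = 05:50 on Oct 8.
+15 hours 20 minutes → arrive 21:10 UTC on Oct 8.
Flight 1 lands earlier by 14 hours 28 minutes.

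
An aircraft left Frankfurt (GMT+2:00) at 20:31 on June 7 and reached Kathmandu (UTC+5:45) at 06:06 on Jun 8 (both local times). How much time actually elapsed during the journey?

5 hours 50 minutes

Departure in UTC: 20:31 − 2:00 = 18:31 on Jun 7.
Arrival in UTC: 06:06 − 5:45 = 00:21 on Jun 8.
Elapsed = 00:21 − 18:31 (+1 day) = 5 hours 50 minutes.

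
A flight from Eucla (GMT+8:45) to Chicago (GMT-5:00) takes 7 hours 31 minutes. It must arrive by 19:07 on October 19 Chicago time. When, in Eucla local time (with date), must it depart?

Target arrival in UTC: 19:07 + 5:00 = 00:07 on Oct 20.
Subtract 7 hours 31 minutes → departure 16:36 UTC on Oct 19.
Eucla is UTC+8:45: 16:36 + 8:45 = 01:21 on Oct 20.

01:21 on October 20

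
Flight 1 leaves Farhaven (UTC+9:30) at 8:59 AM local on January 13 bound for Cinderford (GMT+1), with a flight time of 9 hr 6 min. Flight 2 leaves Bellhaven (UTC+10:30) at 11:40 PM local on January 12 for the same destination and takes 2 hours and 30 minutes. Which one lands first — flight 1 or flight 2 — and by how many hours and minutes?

Flight 1 in UTC: 8:59 AM − 9:30 = 11:29 PM on Jan 12.
+9 hours and 6 minutes → arrive 8:35 AM UTC on Jan 13.
Flight 2 in UTC: 11:40 PM − 10:30 = 1:10 PM on Jan 12.
+2 hours and 30 minutes → arrive 3:40 PM UTC on Jan 12.
Flight 2 lands earlier by 16 hours 55 minutes.

the second, by 16 hours 55 minutes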